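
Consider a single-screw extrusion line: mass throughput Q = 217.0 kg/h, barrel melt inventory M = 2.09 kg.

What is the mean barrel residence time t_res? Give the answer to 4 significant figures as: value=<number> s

value=34.67 s

Convert throughput: Q = 217.0 kg/h = 217.0/3600 = 0.0602778 kg/s
Mean residence time: t_res = M/Q_s = 2.09 kg / 0.0602778 kg/s = 34.6728 s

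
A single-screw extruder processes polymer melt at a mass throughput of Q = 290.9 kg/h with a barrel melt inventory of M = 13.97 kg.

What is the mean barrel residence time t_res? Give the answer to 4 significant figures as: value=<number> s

Convert throughput: Q = 290.9 kg/h = 290.9/3600 = 0.0808056 kg/s
t_res = M / Q_s = 13.97 ÷ 0.0808056 = 172.884 s

value=172.9 s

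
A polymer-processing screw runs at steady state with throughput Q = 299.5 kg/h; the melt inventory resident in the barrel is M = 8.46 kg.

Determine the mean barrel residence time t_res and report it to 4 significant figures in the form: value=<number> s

Q_s = Q / 3600 = 299.5 / 3600 = 0.0831944 kg/s
t_res = M / Q_s = 8.46 ÷ 0.0831944 = 101.689 s

value=101.7 s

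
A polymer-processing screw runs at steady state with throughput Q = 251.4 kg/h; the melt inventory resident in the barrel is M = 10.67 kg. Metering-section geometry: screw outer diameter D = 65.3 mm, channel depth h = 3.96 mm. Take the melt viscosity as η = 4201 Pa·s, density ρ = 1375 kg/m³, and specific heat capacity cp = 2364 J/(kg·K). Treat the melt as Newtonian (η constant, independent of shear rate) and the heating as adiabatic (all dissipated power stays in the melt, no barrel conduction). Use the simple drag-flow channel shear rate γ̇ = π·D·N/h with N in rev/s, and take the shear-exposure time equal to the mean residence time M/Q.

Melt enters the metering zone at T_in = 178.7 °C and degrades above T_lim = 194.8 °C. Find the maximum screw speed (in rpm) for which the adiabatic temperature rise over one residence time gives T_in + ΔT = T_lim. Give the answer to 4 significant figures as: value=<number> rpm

value=10.46 rpm

Throughput in SI: Q_s = 251.4 kg/h ÷ 3600 s/h = 0.0698333 kg/s
t_res = M / Q_s = 10.67 ÷ 0.0698333 = 152.792 s
Convert to metres: D = 0.0653 m, h = 0.00396 m
ΔT_a = T_lim − T_in = 194.8 °C − 178.7 °C = 16.1 K
γ̇_max² = ΔT_a·ρ·cp/(η·t_res) = 16.1·1375·2364/(4201·152.792) = 81.5308 s⁻²
γ̇_max = √81.5308 = 9.02944 s⁻¹
N_max = γ̇_max·h / (π·D) = 9.02944 · 0.00396 / (π · 0.0653) = 0.174298 rev/s = 10.4579 rpm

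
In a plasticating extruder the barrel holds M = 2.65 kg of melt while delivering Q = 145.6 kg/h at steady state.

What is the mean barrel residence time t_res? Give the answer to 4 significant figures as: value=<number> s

value=65.52 s

Q_s = Q / 3600 = 145.6 / 3600 = 0.0404444 kg/s
Mean residence time: t_res = M/Q_s = 2.65 kg / 0.0404444 kg/s = 65.522 s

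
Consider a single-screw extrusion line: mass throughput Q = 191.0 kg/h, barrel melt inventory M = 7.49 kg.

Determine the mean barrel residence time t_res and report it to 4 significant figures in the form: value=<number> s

value=141.2 s

Convert throughput: Q = 191.0 kg/h = 191.0/3600 = 0.0530556 kg/s
t_res = M / Q_s = 7.49 ÷ 0.0530556 = 141.173 s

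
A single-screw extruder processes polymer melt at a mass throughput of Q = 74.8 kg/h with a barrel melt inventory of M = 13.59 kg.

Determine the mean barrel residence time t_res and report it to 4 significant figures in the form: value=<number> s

value=654.1 s

Throughput in SI: Q_s = 74.8 kg/h ÷ 3600 s/h = 0.0207778 kg/s
t_res = M / Q_s = 13.59 / 0.0207778 = 654.064 s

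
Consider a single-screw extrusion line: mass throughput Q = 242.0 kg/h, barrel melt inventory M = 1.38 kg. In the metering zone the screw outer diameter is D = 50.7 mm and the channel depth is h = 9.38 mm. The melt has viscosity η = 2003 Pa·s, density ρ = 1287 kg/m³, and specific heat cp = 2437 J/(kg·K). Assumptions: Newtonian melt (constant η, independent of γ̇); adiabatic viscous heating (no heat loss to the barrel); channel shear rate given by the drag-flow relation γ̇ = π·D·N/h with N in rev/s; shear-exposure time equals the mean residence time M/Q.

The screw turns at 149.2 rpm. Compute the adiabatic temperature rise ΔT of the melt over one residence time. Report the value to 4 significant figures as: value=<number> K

Throughput in SI: Q_s = 242.0 kg/h ÷ 3600 s/h = 0.0672222 kg/s
t_res = M / Q_s = 1.38 ÷ 0.0672222 = 20.5289 s
Geometry in metres: D = 50.7 mm → 0.0507 m, h = 9.38 mm → 0.00938 m; screw speed N = 149.2 rpm = 2.48667 rev/s
γ̇ = π D N / h = (π)(0.0507)(2.48667) / 0.00938 = 42.2253 s⁻¹
ΔT = η·γ̇²·t_res / (ρ·cp) = 2003 · (42.2253)² · 20.5289 / (1287 · 2437) = 23.3754 K

value=23.38 K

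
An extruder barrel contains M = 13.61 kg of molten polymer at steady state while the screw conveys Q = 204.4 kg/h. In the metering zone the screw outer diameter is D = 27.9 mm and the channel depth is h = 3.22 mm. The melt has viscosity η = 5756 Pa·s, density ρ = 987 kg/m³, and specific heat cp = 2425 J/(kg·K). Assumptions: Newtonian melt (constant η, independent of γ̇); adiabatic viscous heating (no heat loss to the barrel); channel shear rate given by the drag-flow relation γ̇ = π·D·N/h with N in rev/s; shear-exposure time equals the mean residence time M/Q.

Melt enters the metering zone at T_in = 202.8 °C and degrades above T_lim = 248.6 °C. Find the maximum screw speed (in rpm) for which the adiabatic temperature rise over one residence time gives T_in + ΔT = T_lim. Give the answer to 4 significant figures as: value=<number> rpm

Q_s = Q / 3600 = 204.4 / 3600 = 0.0567778 kg/s
Mean residence time: t_res = M/Q_s = 13.61 kg / 0.0567778 kg/s = 239.706 s
D = 27.9 mm = 0.0279 m;  h = 3.22 mm = 0.00322 m
ΔT_a = T_lim − T_in = 248.6 − 202.8 = 45.8 K
γ̇_max² = ΔT_a·ρ·cp/(η·t_res) = 45.8·987·2425/(5756·239.706) = 79.45 s⁻²
γ̇_max = √79.45 = 8.91347 s⁻¹
N_max = γ̇_max·h / (π·D) = 8.91347 · 0.00322 / (π · 0.0279) = 0.327453 rev/s = 19.6472 rpm

value=19.65 rpm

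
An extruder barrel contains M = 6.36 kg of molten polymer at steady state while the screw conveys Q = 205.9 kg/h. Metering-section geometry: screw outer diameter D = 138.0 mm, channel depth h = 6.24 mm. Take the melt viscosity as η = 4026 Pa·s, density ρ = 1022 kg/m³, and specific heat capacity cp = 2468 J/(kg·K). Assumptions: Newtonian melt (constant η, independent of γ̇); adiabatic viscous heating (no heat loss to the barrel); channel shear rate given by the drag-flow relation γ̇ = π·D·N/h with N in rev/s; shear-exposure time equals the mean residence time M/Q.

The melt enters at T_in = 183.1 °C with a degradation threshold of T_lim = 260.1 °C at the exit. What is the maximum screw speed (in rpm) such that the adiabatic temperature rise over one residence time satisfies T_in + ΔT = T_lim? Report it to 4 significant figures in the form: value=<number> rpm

Throughput in SI: Q_s = 205.9 kg/h ÷ 3600 s/h = 0.0571944 kg/s
t_res = M / Q_s = 6.36 ÷ 0.0571944 = 111.2 s
Convert to metres: D = 0.138 m, h = 0.00624 m
ΔT_a = T_lim − T_in = 260.1 − 183.1 = 77 K
Invert ΔT = ηγ̇²t_res/(ρcp) for γ̇: γ̇_max² = ΔT_a ρ cp / (η t_res) = 77·1022·2468 / (4026·111.2) = 433.82 s⁻²
Take the square root: γ̇_max = √(433.82) = 20.8284 s⁻¹
N_max = γ̇_max h / (πD) = 20.8284·0.00624/(π·0.138) = 0.299785 rev/s → ×60 = 17.9871 rpm

value=17.99 rpm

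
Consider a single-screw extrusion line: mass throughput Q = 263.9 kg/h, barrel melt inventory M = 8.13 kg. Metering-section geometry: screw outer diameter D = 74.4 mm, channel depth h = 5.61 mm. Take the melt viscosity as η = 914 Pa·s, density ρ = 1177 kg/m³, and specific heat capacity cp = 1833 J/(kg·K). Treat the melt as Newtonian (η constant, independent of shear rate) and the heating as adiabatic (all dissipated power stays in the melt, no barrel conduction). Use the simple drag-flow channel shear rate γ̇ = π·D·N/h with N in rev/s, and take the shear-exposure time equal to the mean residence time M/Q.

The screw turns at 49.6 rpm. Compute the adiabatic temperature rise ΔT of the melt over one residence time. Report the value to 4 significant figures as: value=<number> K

value=55.74 K

Convert throughput: Q = 263.9 kg/h = 263.9/3600 = 0.0733056 kg/s
t_res = M / Q_s = 8.13 / 0.0733056 = 110.906 s
Geometry in metres: D = 74.4 mm → 0.0744 m, h = 5.61 mm → 0.00561 m; screw speed N = 49.6 rpm = 0.826667 rev/s
γ̇ = π·D·N / h = π · 0.0744 · 0.826667 / 0.00561 = 34.4422 s⁻¹
Adiabatic rise: ΔT = η γ̇² t_res / (ρ cp) = 914·(34.4422)²·110.906 / (1177·1833) = 55.7368 K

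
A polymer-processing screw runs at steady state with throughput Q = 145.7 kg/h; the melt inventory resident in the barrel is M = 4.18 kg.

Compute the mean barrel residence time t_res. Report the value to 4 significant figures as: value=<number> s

Q_s = Q / 3600 = 145.7 / 3600 = 0.0404722 kg/s
Mean residence time: t_res = M/Q_s = 4.18 kg / 0.0404722 kg/s = 103.281 s

value=103.3 s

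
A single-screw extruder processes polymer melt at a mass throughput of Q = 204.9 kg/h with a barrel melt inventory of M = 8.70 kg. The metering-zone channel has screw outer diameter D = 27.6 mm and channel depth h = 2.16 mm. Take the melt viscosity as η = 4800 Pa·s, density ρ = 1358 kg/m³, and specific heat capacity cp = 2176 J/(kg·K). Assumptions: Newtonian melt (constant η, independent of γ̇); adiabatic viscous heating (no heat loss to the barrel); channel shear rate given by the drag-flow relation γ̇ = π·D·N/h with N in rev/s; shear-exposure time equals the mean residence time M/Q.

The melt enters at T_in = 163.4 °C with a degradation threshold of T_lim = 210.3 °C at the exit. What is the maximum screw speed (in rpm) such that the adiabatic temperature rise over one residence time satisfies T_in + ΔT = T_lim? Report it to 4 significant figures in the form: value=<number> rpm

value=20.54 rpm

Q_s = Q / 3600 = 204.9 / 3600 = 0.0569167 kg/s
t_res = M / Q_s = 8.70 / 0.0569167 = 152.855 s
Convert to metres: D = 0.0276 m, h = 0.00216 m
Allowable rise: ΔT_a = T_lim − T_in = 210.3 − 163.4 = 46.9 K
γ̇_max² = ΔT_a·ρ·cp / (η·t_res) = [46.9 × 1358 × 2176] / [4800 × 152.855] = 188.891 s⁻²
γ̇_max = √188.891 = 13.7437 s⁻¹
N_max = γ̇_max h / (πD) = 13.7437·0.00216/(π·0.0276) = 0.342373 rev/s → ×60 = 20.5424 rpm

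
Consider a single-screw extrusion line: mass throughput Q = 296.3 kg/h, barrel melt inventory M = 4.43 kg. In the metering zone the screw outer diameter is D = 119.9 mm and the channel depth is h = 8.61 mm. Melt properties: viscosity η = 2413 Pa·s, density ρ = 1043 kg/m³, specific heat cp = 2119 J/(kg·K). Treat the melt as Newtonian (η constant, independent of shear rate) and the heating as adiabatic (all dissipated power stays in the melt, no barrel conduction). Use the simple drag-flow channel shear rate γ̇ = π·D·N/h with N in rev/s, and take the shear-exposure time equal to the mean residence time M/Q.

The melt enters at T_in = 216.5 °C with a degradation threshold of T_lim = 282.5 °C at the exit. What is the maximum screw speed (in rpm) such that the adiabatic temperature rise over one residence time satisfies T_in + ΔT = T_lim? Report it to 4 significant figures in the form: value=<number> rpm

Q_s = Q / 3600 = 296.3 / 3600 = 0.0823056 kg/s
Mean residence time: t_res = M/Q_s = 4.43 kg / 0.0823056 kg/s = 53.8238 s
Geometry in SI: D = 119.9 mm → 0.1199 m, h = 8.61 mm → 0.00861 m
ΔT_a = T_lim − T_in = 282.5 − 216.5 = 66 K
γ̇_max² = ΔT_a·ρ·cp/(η·t_res) = 66·1043·2119/(2413·53.8238) = 1123.12 s⁻²
γ̇_max = √1123.12 = 33.513 s⁻¹
N_max = γ̇_max·h / (π·D) = 33.513 · 0.00861 / (π · 0.1199) = 0.766033 rev/s = 45.962 rpm

value=45.96 rpm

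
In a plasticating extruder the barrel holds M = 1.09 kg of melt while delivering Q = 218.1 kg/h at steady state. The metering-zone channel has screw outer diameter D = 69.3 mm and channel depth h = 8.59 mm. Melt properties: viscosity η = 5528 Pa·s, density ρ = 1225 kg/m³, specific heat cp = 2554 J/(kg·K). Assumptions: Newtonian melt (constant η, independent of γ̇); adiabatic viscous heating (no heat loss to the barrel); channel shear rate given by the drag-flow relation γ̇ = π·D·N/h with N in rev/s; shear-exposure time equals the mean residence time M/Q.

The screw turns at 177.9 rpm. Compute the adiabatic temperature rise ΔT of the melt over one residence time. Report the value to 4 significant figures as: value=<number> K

value=179.5 K

Throughput in SI: Q_s = 218.1 kg/h ÷ 3600 s/h = 0.0605833 kg/s
t_res = M / Q_s = 1.09 / 0.0605833 = 17.9917 s
Geometry in metres: D = 69.3 mm → 0.0693 m, h = 8.59 mm → 0.00859 m; screw speed N = 177.9 rpm = 2.965 rev/s
γ̇ = π·D·N / h = π · 0.0693 · 2.965 / 0.00859 = 75.1475 s⁻¹
ΔT = η·γ̇²·t_res/(ρ·cp) = [5528 × 75.1475² × 17.9917] / [1225 × 2554] = 179.52 K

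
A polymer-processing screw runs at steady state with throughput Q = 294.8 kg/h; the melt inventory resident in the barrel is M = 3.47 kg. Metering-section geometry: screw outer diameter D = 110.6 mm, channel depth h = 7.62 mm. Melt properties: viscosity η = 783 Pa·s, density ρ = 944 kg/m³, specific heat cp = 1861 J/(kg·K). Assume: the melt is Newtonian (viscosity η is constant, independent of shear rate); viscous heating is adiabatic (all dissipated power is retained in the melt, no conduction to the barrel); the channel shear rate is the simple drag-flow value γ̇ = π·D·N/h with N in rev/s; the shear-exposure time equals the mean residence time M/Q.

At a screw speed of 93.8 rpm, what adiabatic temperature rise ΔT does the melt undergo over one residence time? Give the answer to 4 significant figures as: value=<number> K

value=95.97 K

Convert throughput: Q = 294.8 kg/h = 294.8/3600 = 0.0818889 kg/s
Mean residence time: t_res = M/Q_s = 3.47 kg / 0.0818889 kg/s = 42.3745 s
Convert to SI: D = 0.1106 m, h = 0.00762 m, N = 93.8/60 = 1.56333 rev/s
γ̇ = π D N / h = (π)(0.1106)(1.56333) / 0.00762 = 71.2856 s⁻¹
Adiabatic rise: ΔT = η γ̇² t_res / (ρ cp) = 783·(71.2856)²·42.3745 / (944·1861) = 95.9735 K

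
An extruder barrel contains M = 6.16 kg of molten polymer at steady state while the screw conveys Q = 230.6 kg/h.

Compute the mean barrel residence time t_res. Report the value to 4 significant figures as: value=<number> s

value=96.17 s

Throughput in SI: Q_s = 230.6 kg/h ÷ 3600 s/h = 0.0640556 kg/s
t_res = M / Q_s = 6.16 ÷ 0.0640556 = 96.1665 s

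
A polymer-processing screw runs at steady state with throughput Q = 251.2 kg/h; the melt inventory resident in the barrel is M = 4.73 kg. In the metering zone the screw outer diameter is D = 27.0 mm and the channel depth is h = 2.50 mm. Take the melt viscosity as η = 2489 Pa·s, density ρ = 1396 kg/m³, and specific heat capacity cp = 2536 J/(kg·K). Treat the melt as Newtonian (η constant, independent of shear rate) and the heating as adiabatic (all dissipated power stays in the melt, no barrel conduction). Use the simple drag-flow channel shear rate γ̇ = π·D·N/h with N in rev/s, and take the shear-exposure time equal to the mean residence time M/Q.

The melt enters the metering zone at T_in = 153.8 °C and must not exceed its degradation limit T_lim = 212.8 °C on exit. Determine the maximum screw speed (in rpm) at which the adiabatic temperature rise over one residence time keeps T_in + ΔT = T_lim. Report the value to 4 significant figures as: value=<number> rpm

value=62.22 rpm

Q_s = Q / 3600 = 251.2 / 3600 = 0.0697778 kg/s
t_res = M / Q_s = 4.73 / 0.0697778 = 67.7866 s
Geometry in SI: D = 27.0 mm → 0.027 m, h = 2.50 mm → 0.0025 m
ΔT_a = T_lim − T_in = 212.8 °C − 153.8 °C = 59 K
γ̇_max² = ΔT_a·ρ·cp/(η·t_res) = 59·1396·2536/(2489·67.7866) = 1237.99 s⁻²
γ̇_max = sqrt(1237.99) = 35.1851 s⁻¹
N_max = γ̇_max·h / (π·D) = 35.1851 · 0.0025 / (π · 0.027) = 1.03702 rev/s = 62.2209 rpm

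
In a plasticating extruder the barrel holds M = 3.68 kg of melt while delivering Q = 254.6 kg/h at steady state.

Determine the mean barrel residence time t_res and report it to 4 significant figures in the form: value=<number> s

value=52.03 s

Q_s = Q / 3600 = 254.6 / 3600 = 0.0707222 kg/s
t_res = M / Q_s = 3.68 ÷ 0.0707222 = 52.0346 s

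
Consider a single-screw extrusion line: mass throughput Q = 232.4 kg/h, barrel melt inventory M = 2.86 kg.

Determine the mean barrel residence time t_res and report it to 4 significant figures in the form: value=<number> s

value=44.30 s

Q_s = Q / 3600 = 232.4 / 3600 = 0.0645556 kg/s
t_res = M / Q_s = 2.86 / 0.0645556 = 44.3029 s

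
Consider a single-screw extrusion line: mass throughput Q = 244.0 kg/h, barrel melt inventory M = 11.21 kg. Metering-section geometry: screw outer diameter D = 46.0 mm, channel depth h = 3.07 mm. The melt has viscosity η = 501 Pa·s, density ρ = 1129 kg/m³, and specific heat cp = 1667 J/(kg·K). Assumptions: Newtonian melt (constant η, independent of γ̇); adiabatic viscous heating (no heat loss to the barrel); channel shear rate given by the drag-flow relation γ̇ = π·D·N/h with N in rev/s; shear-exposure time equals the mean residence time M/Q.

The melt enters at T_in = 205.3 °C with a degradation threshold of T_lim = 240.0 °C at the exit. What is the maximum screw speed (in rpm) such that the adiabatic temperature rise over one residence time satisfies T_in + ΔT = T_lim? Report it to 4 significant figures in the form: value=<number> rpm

Q_s = Q / 3600 = 244.0 / 3600 = 0.0677778 kg/s
Mean residence time: t_res = M/Q_s = 11.21 kg / 0.0677778 kg/s = 165.393 s
D = 46.0 mm = 0.046 m;  h = 3.07 mm = 0.00307 m
Allowable rise: ΔT_a = T_lim − T_in = 240.0 − 205.3 = 34.7 K
Invert ΔT = ηγ̇²t_res/(ρcp) for γ̇: γ̇_max² = ΔT_a ρ cp / (η t_res) = 34.7·1129·1667 / (501·165.393) = 788.139 s⁻²
γ̇_max = sqrt(788.139) = 28.0738 s⁻¹
N_max = γ̇_max·h / (π·D) = 28.0738 · 0.00307 / (π · 0.046) = 0.596392 rev/s = 35.7835 rpm

value=35.78 rpm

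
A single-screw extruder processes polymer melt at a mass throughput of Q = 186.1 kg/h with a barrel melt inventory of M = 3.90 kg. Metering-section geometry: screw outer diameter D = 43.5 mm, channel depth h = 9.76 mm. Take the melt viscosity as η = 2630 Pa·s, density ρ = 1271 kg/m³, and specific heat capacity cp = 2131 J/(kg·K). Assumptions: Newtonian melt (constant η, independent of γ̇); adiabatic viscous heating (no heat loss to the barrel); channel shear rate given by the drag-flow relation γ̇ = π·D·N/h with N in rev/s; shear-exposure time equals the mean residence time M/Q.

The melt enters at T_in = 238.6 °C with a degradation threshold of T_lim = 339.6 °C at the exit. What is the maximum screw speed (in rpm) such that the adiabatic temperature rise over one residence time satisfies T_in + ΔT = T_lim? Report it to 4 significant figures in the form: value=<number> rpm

Throughput in SI: Q_s = 186.1 kg/h ÷ 3600 s/h = 0.0516944 kg/s
Mean residence time: t_res = M/Q_s = 3.90 kg / 0.0516944 kg/s = 75.4433 s
D = 43.5 mm = 0.0435 m;  h = 9.76 mm = 0.00976 m
ΔT_a = T_lim − T_in = 339.6 − 238.6 = 101 K
Invert ΔT = ηγ̇²t_res/(ρcp) for γ̇: γ̇_max² = ΔT_a ρ cp / (η t_res) = 101·1271·2131 / (2630·75.4433) = 1378.71 s⁻²
Take the square root: γ̇_max = √(1378.71) = 37.131 s⁻¹
Solve γ̇ = πDN/h for N: N_max = γ̇_max·h/(π·D) = 37.131 × 0.00976 / (π × 0.0435) = 2.65184 rev/s = 159.111 rpm

value=159.1 rpm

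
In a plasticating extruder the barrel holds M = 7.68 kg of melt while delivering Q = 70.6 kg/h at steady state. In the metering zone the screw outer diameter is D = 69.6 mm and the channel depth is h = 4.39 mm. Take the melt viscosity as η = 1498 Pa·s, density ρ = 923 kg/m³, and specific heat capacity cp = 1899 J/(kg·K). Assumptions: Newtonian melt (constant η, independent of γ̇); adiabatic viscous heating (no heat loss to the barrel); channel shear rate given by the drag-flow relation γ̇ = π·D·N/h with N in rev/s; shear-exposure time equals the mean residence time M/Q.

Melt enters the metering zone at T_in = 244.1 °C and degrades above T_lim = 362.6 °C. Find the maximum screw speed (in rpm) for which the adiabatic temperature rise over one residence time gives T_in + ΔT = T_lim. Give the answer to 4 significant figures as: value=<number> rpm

value=22.67 rpm

Q_s = Q / 3600 = 70.6 / 3600 = 0.0196111 kg/s
t_res = M / Q_s = 7.68 ÷ 0.0196111 = 391.615 s
D = 69.6 mm = 0.0696 m;  h = 4.39 mm = 0.00439 m
ΔT_a = T_lim − T_in = 362.6 − 244.1 = 118.5 K
Invert ΔT = ηγ̇²t_res/(ρcp) for γ̇: γ̇_max² = ΔT_a ρ cp / (η t_res) = 118.5·923·1899 / (1498·391.615) = 354.058 s⁻²
Take the square root: γ̇_max = √(354.058) = 18.8164 s⁻¹
Solve γ̇ = πDN/h for N: N_max = γ̇_max·h/(π·D) = 18.8164 × 0.00439 / (π × 0.0696) = 0.377783 rev/s = 22.667 rpm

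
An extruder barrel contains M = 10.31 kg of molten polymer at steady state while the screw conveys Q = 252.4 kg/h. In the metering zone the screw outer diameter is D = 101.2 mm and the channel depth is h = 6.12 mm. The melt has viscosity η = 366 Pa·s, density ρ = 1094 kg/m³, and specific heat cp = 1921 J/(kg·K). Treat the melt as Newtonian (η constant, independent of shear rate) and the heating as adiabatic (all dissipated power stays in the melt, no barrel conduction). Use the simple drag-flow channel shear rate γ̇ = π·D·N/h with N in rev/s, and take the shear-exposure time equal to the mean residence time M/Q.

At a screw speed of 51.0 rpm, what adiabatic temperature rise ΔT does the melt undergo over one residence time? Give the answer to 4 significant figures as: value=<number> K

value=49.93 K

Q_s = Q / 3600 = 252.4 / 3600 = 0.0701111 kg/s
Mean residence time: t_res = M/Q_s = 10.31 kg / 0.0701111 kg/s = 147.052 s
Geometry in metres: D = 101.2 mm → 0.1012 m, h = 6.12 mm → 0.00612 m; screw speed N = 51.0 rpm = 0.85 rev/s
γ̇ = π·D·N / h = π · 0.1012 · 0.85 / 0.00612 = 44.1568 s⁻¹
ΔT = η·γ̇²·t_res/(ρ·cp) = [366 × 44.1568² × 147.052] / [1094 × 1921] = 49.9349 K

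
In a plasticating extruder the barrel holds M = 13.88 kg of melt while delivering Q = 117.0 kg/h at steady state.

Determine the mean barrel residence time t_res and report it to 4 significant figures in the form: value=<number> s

Convert throughput: Q = 117.0 kg/h = 117.0/3600 = 0.0325 kg/s
Mean residence time: t_res = M/Q_s = 13.88 kg / 0.0325 kg/s = 427.077 s

value=427.1 s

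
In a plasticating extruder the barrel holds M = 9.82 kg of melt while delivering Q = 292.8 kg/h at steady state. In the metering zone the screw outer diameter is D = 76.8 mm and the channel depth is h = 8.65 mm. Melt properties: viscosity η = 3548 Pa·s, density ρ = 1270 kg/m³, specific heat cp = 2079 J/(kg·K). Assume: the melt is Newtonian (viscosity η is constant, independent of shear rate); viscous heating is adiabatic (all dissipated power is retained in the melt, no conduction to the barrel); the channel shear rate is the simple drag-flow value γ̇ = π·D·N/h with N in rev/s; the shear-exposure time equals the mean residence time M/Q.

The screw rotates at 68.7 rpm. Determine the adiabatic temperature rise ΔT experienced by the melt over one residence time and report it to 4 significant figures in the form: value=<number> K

value=165.5 K

Throughput in SI: Q_s = 292.8 kg/h ÷ 3600 s/h = 0.0813333 kg/s
t_res = M / Q_s = 9.82 / 0.0813333 = 120.738 s
D = 76.8 mm = 0.0768 m;  h = 8.65 mm = 0.00865 m;  N = 68.7 rpm / 60 = 1.145 rev/s
γ̇ = π D N / h = (π)(0.0768)(1.145) / 0.00865 = 31.9375 s⁻¹
ΔT = η·γ̇²·t_res/(ρ·cp) = [3548 × 31.9375² × 120.738] / [1270 × 2079] = 165.489 K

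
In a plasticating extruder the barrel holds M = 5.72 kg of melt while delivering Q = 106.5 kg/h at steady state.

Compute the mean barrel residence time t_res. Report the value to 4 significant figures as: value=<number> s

Convert throughput: Q = 106.5 kg/h = 106.5/3600 = 0.0295833 kg/s
t_res = M / Q_s = 5.72 / 0.0295833 = 193.352 s

value=193.4 s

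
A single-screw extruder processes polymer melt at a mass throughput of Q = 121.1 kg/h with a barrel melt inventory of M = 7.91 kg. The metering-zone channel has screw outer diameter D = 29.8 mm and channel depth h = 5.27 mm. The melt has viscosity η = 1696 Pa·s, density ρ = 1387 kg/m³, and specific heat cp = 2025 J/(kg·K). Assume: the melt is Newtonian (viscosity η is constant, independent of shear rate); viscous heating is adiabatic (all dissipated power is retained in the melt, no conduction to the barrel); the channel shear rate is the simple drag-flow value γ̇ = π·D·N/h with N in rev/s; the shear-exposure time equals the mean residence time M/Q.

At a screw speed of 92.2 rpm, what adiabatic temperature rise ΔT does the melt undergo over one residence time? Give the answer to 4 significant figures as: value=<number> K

value=105.8 K

Q_s = Q / 3600 = 121.1 / 3600 = 0.0336389 kg/s
t_res = M / Q_s = 7.91 ÷ 0.0336389 = 235.145 s
Geometry in metres: D = 29.8 mm → 0.0298 m, h = 5.27 mm → 0.00527 m; screw speed N = 92.2 rpm = 1.53667 rev/s
γ̇ = π·D·N / h = π · 0.0298 · 1.53667 / 0.00527 = 27.2983 s⁻¹
Adiabatic rise: ΔT = η γ̇² t_res / (ρ cp) = 1696·(27.2983)²·235.145 / (1387·2025) = 105.811 K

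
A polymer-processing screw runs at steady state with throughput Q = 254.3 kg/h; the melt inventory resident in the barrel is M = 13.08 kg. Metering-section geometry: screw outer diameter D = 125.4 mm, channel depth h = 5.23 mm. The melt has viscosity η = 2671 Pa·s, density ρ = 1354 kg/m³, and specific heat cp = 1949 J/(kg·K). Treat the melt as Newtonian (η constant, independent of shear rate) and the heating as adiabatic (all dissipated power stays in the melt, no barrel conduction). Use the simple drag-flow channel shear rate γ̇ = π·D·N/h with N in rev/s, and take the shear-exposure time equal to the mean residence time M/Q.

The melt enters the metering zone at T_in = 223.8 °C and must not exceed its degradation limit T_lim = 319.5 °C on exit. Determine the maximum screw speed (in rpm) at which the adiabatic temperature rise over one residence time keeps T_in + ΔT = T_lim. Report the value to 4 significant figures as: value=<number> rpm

Convert throughput: Q = 254.3 kg/h = 254.3/3600 = 0.0706389 kg/s
t_res = M / Q_s = 13.08 ÷ 0.0706389 = 185.167 s
Geometry in SI: D = 125.4 mm → 0.1254 m, h = 5.23 mm → 0.00523 m
ΔT_a = T_lim − T_in = 319.5 − 223.8 = 95.7 K
γ̇_max² = ΔT_a·ρ·cp / (η·t_res) = [95.7 × 1354 × 1949] / [2671 × 185.167] = 510.628 s⁻²
γ̇_max = sqrt(510.628) = 22.5971 s⁻¹
Solve γ̇ = πDN/h for N: N_max = γ̇_max·h/(π·D) = 22.5971 × 0.00523 / (π × 0.1254) = 0.29999 rev/s = 17.9994 rpm

value=18.00 rpm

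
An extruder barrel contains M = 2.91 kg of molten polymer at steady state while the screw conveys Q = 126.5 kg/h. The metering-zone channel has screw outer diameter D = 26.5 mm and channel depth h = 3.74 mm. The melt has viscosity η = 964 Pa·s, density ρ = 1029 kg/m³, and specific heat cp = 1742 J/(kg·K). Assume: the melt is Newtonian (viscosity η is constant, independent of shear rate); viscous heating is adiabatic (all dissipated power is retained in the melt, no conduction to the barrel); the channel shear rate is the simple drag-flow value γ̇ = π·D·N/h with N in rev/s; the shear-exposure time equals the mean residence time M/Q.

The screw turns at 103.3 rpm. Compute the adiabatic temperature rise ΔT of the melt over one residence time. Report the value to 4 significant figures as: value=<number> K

Q_s = Q / 3600 = 126.5 / 3600 = 0.0351389 kg/s
Mean residence time: t_res = M/Q_s = 2.91 kg / 0.0351389 kg/s = 82.8142 s
Convert to SI: D = 0.0265 m, h = 0.00374 m, N = 103.3/60 = 1.72167 rev/s
γ̇ = π·D·N / h = π · 0.0265 · 1.72167 / 0.00374 = 38.3242 s⁻¹
ΔT = η·γ̇²·t_res/(ρ·cp) = [964 × 38.3242² × 82.8142] / [1029 × 1742] = 65.4131 K

value=65.41 K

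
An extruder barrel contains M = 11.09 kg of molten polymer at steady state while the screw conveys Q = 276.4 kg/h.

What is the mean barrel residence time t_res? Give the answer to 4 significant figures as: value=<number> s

Convert throughput: Q = 276.4 kg/h = 276.4/3600 = 0.0767778 kg/s
Mean residence time: t_res = M/Q_s = 11.09 kg / 0.0767778 kg/s = 144.443 s

value=144.4 s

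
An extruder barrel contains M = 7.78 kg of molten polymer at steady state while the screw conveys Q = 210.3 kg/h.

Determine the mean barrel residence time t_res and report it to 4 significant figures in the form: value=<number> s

Convert throughput: Q = 210.3 kg/h = 210.3/3600 = 0.0584167 kg/s
Mean residence time: t_res = M/Q_s = 7.78 kg / 0.0584167 kg/s = 133.181 s

value=133.2 s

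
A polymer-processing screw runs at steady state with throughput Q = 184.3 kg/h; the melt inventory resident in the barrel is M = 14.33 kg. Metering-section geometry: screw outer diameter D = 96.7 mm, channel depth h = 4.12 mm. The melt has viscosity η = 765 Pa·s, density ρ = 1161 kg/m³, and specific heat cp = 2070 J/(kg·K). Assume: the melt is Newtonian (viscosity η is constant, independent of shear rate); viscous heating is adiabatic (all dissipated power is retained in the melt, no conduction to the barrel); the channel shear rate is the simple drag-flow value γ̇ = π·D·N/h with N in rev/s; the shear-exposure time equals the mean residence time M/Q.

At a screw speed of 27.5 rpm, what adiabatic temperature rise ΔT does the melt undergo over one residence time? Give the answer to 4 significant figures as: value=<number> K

value=101.8 K

Q_s = Q / 3600 = 184.3 / 3600 = 0.0511944 kg/s
t_res = M / Q_s = 14.33 / 0.0511944 = 279.913 s
Geometry in metres: D = 96.7 mm → 0.0967 m, h = 4.12 mm → 0.00412 m; screw speed N = 27.5 rpm = 0.458333 rev/s
γ̇ = π D N / h = (π)(0.0967)(0.458333) / 0.00412 = 33.7956 s⁻¹
Adiabatic rise: ΔT = η γ̇² t_res / (ρ cp) = 765·(33.7956)²·279.913 / (1161·2070) = 101.766 K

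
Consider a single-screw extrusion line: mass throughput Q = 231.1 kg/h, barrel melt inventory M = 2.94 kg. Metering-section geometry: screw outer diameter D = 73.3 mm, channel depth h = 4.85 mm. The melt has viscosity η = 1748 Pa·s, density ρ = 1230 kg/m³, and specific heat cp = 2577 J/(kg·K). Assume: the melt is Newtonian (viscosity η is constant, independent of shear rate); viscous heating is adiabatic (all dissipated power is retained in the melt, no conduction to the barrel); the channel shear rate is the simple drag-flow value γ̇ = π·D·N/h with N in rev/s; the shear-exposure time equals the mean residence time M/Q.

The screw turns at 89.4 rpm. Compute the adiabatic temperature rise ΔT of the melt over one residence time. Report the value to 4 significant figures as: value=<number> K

value=126.4 K

Q_s = Q / 3600 = 231.1 / 3600 = 0.0641944 kg/s
t_res = M / Q_s = 2.94 / 0.0641944 = 45.7984 s
Geometry in metres: D = 73.3 mm → 0.0733 m, h = 4.85 mm → 0.00485 m; screw speed N = 89.4 rpm = 1.49 rev/s
γ̇ = π·D·N / h = π · 0.0733 · 1.49 / 0.00485 = 70.7454 s⁻¹
ΔT = η·γ̇²·t_res/(ρ·cp) = [1748 × 70.7454² × 45.7984] / [1230 × 2577] = 126.406 K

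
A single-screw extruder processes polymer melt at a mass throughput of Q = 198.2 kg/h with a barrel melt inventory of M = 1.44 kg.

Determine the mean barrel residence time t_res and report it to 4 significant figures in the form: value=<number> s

Convert throughput: Q = 198.2 kg/h = 198.2/3600 = 0.0550556 kg/s
t_res = M / Q_s = 1.44 ÷ 0.0550556 = 26.1554 s

value=26.16 s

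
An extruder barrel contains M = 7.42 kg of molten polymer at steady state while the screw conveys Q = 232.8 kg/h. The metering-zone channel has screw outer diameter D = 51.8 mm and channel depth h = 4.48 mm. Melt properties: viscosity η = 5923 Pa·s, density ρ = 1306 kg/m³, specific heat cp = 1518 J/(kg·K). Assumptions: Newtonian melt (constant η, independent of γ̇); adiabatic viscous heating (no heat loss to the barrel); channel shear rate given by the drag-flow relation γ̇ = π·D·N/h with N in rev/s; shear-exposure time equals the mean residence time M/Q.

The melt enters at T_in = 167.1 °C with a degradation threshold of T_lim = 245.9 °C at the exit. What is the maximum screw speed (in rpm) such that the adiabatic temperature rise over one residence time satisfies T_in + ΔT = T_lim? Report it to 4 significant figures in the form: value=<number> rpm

Convert throughput: Q = 232.8 kg/h = 232.8/3600 = 0.0646667 kg/s
t_res = M / Q_s = 7.42 / 0.0646667 = 114.742 s
Convert to metres: D = 0.0518 m, h = 0.00448 m
ΔT_a = T_lim − T_in = 245.9 − 167.1 = 78.8 K
Invert ΔT = ηγ̇²t_res/(ρcp) for γ̇: γ̇_max² = ΔT_a ρ cp / (η t_res) = 78.8·1306·1518 / (5923·114.742) = 229.867 s⁻²
γ̇_max = sqrt(229.867) = 15.1614 s⁻¹
Solve γ̇ = πDN/h for N: N_max = γ̇_max·h/(π·D) = 15.1614 × 0.00448 / (π × 0.0518) = 0.417385 rev/s = 25.0431 rpm

value=25.04 rpm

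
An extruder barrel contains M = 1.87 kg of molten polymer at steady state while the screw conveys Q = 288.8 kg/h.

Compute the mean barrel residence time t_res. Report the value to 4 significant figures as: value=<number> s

value=23.31 s

Q_s = Q / 3600 = 288.8 / 3600 = 0.0802222 kg/s
t_res = M / Q_s = 1.87 ÷ 0.0802222 = 23.3102 s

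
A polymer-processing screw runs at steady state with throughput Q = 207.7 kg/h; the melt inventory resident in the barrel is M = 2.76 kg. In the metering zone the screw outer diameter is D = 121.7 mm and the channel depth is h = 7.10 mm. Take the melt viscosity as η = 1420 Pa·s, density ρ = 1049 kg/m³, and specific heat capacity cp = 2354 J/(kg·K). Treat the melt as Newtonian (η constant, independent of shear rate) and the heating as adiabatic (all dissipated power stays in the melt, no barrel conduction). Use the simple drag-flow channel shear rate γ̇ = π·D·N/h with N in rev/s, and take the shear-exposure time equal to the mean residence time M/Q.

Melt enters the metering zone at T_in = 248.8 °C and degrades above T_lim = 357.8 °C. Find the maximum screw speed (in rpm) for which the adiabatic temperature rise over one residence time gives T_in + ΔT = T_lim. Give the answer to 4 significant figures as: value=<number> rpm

value=70.14 rpm

Throughput in SI: Q_s = 207.7 kg/h ÷ 3600 s/h = 0.0576944 kg/s
t_res = M / Q_s = 2.76 ÷ 0.0576944 = 47.8382 s
Geometry in SI: D = 121.7 mm → 0.1217 m, h = 7.10 mm → 0.0071 m
ΔT_a = T_lim − T_in = 357.8 °C − 248.8 °C = 109 K
Invert ΔT = ηγ̇²t_res/(ρcp) for γ̇: γ̇_max² = ΔT_a ρ cp / (η t_res) = 109·1049·2354 / (1420·47.8382) = 3962.28 s⁻²
γ̇_max = √3962.28 = 62.9466 s⁻¹
Solve γ̇ = πDN/h for N: N_max = γ̇_max·h/(π·D) = 62.9466 × 0.0071 / (π × 0.1217) = 1.16894 rev/s = 70.1361 rpm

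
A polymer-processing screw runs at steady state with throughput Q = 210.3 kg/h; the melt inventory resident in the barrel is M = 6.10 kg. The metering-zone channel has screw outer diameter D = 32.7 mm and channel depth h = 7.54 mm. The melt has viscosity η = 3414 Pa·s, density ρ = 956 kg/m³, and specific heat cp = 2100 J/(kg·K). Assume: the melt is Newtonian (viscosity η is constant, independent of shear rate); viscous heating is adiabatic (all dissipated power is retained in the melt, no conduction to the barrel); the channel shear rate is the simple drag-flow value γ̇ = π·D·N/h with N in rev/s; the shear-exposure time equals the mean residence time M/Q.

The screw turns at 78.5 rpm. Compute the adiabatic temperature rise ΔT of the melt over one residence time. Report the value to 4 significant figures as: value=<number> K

value=56.42 K

Convert throughput: Q = 210.3 kg/h = 210.3/3600 = 0.0584167 kg/s
Mean residence time: t_res = M/Q_s = 6.10 kg / 0.0584167 kg/s = 104.422 s
Geometry in metres: D = 32.7 mm → 0.0327 m, h = 7.54 mm → 0.00754 m; screw speed N = 78.5 rpm = 1.30833 rev/s
Shear rate: γ̇ = πDN/h = π·0.0327·1.30833/0.00754 = 17.8256 s⁻¹
ΔT = η·γ̇²·t_res/(ρ·cp) = [3414 × 17.8256² × 104.422] / [956 × 2100] = 56.4246 K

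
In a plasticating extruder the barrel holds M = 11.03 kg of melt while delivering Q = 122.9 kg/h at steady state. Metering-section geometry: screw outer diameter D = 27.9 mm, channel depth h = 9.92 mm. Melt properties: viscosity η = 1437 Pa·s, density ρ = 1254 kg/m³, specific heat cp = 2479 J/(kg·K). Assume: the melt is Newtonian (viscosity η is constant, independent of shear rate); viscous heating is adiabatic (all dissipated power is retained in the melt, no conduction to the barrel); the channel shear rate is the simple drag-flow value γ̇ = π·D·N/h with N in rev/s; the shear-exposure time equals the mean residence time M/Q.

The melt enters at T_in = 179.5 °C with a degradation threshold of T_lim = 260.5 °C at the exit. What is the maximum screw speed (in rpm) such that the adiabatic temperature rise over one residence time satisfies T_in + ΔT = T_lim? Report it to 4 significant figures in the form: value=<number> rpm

Q_s = Q / 3600 = 122.9 / 3600 = 0.0341389 kg/s
t_res = M / Q_s = 11.03 ÷ 0.0341389 = 323.092 s
Convert to metres: D = 0.0279 m, h = 0.00992 m
ΔT_a = T_lim − T_in = 260.5 − 179.5 = 81 K
Invert ΔT = ηγ̇²t_res/(ρcp) for γ̇: γ̇_max² = ΔT_a ρ cp / (η t_res) = 81·1254·2479 / (1437·323.092) = 542.346 s⁻²
γ̇_max = sqrt(542.346) = 23.2883 s⁻¹
Solve γ̇ = πDN/h for N: N_max = γ̇_max·h/(π·D) = 23.2883 × 0.00992 / (π × 0.0279) = 2.6357 rev/s = 158.142 rpm

value=158.1 rpm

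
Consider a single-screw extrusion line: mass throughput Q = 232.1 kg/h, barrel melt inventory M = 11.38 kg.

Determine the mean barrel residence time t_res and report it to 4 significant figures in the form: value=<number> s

Convert throughput: Q = 232.1 kg/h = 232.1/3600 = 0.0644722 kg/s
Mean residence time: t_res = M/Q_s = 11.38 kg / 0.0644722 kg/s = 176.51 s

value=176.5 s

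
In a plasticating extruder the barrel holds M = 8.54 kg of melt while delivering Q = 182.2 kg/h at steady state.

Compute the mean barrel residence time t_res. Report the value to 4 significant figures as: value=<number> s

Convert throughput: Q = 182.2 kg/h = 182.2/3600 = 0.0506111 kg/s
t_res = M / Q_s = 8.54 ÷ 0.0506111 = 168.738 s

value=168.7 s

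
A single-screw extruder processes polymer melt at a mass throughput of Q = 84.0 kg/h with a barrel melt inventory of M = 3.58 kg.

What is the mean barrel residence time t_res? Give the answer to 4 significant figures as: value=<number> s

value=153.4 s

Q_s = Q / 3600 = 84.0 / 3600 = 0.0233333 kg/s
Mean residence time: t_res = M/Q_s = 3.58 kg / 0.0233333 kg/s = 153.429 s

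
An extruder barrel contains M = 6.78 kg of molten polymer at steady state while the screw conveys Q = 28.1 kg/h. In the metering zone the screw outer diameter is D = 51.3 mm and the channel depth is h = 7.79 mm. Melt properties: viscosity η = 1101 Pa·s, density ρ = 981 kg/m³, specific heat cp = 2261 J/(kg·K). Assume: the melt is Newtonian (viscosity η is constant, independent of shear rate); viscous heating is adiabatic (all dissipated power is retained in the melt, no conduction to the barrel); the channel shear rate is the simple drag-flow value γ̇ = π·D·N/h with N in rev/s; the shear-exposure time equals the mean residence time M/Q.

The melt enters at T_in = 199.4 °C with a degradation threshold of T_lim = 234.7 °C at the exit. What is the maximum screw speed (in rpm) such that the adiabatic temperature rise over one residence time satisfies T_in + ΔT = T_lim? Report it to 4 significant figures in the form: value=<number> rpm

value=26.24 rpm

Throughput in SI: Q_s = 28.1 kg/h ÷ 3600 s/h = 0.00780556 kg/s
t_res = M / Q_s = 6.78 ÷ 0.00780556 = 868.612 s
Geometry in SI: D = 51.3 mm → 0.0513 m, h = 7.79 mm → 0.00779 m
ΔT_a = T_lim − T_in = 234.7 − 199.4 = 35.3 K
γ̇_max² = ΔT_a·ρ·cp / (η·t_res) = [35.3 × 981 × 2261] / [1101 × 868.612] = 81.8712 s⁻²
γ̇_max = √81.8712 = 9.04827 s⁻¹
N_max = γ̇_max h / (πD) = 9.04827·0.00779/(π·0.0513) = 0.437357 rev/s → ×60 = 26.2414 rpm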